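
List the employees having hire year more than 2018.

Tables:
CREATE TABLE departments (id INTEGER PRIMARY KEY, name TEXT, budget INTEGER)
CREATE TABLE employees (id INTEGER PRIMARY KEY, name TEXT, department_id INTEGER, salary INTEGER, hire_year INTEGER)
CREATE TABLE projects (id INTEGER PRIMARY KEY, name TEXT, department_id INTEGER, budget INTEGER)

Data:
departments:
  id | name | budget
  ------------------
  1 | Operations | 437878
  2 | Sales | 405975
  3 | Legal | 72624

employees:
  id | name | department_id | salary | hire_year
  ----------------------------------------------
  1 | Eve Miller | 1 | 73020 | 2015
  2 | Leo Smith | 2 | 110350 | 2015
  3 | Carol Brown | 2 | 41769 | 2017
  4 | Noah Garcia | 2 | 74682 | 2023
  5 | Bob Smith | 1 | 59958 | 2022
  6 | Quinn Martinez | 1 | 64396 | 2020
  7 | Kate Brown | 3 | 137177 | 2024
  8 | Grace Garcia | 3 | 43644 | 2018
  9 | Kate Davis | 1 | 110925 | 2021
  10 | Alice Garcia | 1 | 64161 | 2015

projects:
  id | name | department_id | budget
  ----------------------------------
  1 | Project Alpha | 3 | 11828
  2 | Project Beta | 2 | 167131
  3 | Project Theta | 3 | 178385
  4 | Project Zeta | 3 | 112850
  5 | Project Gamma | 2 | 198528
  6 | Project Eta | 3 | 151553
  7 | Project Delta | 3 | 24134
SELECT name, hire_year FROM employees WHERE hire_year > 2018

Execution result:
name | hire_year
Noah Garcia | 2023
Bob Smith | 2022
Quinn Martinez | 2020
Kate Brown | 2024
Kate Davis | 2021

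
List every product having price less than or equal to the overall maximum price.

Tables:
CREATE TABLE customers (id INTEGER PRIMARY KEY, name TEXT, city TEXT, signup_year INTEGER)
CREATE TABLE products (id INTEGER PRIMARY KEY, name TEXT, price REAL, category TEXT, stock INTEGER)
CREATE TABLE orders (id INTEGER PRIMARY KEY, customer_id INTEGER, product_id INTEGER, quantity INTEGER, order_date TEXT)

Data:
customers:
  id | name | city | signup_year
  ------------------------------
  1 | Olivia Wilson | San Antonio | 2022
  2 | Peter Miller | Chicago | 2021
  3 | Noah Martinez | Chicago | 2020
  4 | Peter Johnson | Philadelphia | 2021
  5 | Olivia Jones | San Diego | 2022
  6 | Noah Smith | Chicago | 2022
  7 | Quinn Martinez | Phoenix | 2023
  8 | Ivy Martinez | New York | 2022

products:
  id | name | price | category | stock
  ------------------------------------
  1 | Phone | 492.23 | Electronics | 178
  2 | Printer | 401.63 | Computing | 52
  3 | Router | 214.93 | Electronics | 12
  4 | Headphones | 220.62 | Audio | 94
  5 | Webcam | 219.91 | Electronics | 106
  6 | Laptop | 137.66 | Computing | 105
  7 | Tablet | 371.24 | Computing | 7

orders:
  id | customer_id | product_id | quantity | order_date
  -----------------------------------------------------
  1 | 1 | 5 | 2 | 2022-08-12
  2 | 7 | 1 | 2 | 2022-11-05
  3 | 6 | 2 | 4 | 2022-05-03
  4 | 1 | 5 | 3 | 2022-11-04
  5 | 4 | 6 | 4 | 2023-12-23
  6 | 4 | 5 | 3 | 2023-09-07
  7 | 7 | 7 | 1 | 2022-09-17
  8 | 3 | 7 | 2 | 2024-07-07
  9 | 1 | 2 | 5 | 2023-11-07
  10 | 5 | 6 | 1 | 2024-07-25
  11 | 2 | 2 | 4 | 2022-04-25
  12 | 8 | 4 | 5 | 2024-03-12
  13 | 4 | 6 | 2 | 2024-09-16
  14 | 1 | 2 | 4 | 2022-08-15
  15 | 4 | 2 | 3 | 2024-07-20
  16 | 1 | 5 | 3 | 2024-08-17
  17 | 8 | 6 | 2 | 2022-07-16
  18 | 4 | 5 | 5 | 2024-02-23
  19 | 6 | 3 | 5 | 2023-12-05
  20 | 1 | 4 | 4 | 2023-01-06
SELECT name, price FROM products WHERE price <= (SELECT MAX(price) FROM products)

Execution result:
name | price
Phone | 492.23
Printer | 401.63
Router | 214.93
Headphones | 220.62
Webcam | 219.91
Laptop | 137.66
Tablet | 371.24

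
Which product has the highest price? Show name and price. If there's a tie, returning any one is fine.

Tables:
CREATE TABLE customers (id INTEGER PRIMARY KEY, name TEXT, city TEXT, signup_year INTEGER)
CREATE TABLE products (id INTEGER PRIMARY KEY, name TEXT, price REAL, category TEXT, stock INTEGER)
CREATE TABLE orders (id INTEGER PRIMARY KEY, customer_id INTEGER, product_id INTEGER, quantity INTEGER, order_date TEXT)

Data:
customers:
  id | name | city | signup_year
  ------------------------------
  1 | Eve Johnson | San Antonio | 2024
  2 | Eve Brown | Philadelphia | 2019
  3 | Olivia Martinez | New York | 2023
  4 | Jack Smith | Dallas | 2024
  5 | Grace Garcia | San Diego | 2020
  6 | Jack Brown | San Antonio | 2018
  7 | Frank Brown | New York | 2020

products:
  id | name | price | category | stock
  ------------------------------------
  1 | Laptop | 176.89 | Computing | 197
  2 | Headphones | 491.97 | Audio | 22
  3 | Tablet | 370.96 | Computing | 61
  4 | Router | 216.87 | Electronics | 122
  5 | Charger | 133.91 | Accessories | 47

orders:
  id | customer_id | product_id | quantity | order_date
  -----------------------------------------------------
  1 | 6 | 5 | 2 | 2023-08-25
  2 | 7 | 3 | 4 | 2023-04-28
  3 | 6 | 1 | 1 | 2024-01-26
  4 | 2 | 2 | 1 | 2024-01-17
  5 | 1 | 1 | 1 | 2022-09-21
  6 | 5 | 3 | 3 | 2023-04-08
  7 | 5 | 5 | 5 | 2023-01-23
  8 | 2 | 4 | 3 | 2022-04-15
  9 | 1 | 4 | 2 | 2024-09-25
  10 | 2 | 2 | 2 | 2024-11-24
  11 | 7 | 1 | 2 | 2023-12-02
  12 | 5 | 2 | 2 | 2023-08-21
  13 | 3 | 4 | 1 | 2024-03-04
SELECT name, price FROM products ORDER BY price DESC LIMIT 1

Execution result:
name | price
Headphones | 491.97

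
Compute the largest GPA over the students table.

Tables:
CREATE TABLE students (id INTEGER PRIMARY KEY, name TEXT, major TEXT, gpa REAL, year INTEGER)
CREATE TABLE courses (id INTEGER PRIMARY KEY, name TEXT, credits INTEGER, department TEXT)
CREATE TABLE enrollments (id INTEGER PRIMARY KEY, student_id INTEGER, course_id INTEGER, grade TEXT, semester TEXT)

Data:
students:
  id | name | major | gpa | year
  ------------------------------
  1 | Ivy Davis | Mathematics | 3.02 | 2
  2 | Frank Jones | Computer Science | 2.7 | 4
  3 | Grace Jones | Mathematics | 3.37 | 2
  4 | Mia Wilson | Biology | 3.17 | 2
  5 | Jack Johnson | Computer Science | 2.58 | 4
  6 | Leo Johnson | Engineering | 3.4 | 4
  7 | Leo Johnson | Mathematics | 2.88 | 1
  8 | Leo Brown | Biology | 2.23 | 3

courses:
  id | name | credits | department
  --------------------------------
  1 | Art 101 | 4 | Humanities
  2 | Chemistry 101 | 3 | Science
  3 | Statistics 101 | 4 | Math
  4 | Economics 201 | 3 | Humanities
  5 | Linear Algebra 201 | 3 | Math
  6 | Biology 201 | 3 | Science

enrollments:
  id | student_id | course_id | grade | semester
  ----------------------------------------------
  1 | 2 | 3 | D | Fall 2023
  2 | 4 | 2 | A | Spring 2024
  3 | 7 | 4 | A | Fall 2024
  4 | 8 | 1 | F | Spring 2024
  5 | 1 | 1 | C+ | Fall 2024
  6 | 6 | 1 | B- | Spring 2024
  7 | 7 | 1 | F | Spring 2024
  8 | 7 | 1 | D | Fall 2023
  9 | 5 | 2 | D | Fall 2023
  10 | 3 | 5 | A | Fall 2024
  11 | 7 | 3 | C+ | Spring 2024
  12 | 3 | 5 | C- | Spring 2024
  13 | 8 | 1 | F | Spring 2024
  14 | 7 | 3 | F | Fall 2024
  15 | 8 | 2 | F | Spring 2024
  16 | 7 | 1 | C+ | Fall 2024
SELECT MAX(gpa) FROM students

Execution result:
3.40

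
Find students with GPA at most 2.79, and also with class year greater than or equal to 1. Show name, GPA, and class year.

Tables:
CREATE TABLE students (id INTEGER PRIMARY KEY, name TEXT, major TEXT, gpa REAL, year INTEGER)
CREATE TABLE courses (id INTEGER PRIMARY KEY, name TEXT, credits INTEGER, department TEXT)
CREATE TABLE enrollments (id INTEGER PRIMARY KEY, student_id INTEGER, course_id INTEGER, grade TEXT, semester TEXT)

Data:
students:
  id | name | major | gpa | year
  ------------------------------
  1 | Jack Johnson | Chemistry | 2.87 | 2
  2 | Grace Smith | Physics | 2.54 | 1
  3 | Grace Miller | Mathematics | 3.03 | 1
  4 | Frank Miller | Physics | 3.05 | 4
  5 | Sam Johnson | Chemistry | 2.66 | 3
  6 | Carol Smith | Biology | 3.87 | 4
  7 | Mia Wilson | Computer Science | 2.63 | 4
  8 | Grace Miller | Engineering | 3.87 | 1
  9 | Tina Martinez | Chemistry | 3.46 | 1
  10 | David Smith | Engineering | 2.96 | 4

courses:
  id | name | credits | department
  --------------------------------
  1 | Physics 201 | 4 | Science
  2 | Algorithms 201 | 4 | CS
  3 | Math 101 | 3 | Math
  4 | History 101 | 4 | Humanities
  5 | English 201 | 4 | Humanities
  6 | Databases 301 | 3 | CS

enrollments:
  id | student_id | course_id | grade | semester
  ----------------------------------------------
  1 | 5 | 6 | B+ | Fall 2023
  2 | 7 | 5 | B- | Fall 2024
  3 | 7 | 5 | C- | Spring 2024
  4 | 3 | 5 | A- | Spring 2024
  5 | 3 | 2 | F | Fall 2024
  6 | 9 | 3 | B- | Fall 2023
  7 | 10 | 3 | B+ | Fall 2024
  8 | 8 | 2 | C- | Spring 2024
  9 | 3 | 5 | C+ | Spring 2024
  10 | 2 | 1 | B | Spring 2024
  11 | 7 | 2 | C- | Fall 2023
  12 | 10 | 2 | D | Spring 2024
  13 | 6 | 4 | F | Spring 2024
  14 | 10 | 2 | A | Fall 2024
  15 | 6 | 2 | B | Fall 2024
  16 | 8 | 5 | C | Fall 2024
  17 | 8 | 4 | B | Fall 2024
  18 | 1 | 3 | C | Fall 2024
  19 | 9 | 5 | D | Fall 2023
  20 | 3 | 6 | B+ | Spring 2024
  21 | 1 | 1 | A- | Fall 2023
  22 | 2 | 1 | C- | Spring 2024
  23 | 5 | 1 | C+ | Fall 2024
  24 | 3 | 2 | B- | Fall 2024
SELECT name, gpa, year FROM students WHERE gpa <= 2.79 AND year >= 1

Execution result:
name | gpa | year
Grace Smith | 2.54 | 1
Sam Johnson | 2.66 | 3
Mia Wilson | 2.63 | 4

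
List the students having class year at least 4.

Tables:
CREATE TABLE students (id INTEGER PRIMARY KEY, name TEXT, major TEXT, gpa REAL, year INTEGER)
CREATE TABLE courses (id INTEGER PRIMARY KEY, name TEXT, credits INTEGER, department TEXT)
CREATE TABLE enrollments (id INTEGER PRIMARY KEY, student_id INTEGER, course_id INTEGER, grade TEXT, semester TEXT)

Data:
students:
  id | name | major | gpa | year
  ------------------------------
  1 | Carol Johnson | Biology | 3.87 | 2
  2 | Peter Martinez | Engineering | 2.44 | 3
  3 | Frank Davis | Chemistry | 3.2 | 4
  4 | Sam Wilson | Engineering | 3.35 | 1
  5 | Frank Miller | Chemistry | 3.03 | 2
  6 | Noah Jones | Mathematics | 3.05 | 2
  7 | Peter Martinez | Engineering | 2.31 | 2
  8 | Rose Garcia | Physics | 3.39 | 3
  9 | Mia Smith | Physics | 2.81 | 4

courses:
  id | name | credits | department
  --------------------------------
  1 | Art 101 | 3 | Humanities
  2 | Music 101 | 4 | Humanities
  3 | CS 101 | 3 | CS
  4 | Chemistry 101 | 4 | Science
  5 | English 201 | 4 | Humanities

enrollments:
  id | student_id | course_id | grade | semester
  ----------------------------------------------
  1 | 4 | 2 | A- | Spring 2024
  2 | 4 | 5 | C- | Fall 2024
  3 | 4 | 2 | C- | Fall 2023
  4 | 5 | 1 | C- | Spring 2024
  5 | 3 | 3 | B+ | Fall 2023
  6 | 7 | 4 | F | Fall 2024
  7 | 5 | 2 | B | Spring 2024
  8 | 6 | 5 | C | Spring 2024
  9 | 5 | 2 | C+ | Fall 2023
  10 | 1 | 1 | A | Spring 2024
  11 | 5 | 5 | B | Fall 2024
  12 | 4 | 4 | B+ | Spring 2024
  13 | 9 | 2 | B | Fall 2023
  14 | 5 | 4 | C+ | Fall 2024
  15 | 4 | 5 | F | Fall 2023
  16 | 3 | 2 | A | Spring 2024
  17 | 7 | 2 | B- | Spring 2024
SELECT name, year FROM students WHERE year >= 4

Execution result:
name | year
Frank Davis | 4
Mia Smith | 4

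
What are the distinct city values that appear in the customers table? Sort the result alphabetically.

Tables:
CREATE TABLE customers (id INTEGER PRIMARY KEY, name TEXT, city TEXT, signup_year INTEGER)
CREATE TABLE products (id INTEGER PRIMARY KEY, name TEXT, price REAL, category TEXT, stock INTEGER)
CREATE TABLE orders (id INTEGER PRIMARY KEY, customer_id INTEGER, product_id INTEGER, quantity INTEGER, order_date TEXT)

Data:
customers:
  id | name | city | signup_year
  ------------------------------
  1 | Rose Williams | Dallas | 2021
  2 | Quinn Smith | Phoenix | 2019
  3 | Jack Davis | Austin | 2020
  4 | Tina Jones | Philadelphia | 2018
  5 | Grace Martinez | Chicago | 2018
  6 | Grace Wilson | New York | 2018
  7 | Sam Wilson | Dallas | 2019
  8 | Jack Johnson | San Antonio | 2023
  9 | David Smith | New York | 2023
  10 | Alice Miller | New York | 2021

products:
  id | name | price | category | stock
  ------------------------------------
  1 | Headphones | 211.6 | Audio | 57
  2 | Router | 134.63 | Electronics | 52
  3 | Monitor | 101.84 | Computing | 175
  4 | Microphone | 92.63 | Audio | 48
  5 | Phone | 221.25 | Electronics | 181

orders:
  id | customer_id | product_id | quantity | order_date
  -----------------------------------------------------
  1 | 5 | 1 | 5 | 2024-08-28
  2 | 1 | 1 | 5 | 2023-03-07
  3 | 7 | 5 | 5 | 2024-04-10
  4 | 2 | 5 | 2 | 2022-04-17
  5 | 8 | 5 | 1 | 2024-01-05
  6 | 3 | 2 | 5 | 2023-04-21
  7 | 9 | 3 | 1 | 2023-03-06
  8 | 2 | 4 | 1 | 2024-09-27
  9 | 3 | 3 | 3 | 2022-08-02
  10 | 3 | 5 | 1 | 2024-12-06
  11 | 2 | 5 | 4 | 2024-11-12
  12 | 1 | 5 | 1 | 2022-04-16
SELECT DISTINCT city FROM customers ORDER BY city

Execution result:
city
Austin
Chicago
Dallas
New York
Philadelphia
Phoenix
San Antonio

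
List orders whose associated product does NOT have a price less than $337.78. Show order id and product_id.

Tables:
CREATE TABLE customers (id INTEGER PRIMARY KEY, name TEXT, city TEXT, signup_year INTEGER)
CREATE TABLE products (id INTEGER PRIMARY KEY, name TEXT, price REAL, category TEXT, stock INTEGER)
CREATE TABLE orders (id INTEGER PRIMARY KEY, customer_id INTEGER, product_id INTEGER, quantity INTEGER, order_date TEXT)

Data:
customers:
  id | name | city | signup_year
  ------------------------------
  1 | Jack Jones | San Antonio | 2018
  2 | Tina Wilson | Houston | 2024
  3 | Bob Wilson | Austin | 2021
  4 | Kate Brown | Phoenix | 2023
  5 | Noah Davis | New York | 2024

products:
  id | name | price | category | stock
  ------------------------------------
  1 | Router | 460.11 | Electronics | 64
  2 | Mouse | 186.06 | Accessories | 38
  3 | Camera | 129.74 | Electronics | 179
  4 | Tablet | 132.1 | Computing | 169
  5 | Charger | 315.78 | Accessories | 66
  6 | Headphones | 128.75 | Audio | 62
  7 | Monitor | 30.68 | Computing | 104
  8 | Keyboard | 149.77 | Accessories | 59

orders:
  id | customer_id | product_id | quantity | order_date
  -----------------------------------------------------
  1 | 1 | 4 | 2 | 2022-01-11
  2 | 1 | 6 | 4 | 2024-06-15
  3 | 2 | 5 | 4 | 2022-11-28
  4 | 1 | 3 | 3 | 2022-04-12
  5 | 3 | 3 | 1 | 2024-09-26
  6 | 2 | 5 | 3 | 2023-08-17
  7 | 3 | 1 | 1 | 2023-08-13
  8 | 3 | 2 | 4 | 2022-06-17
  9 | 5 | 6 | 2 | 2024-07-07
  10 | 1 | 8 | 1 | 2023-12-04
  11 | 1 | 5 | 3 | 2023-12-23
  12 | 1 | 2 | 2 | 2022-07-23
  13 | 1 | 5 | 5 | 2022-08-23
SELECT id, product_id FROM orders WHERE product_id NOT IN (SELECT id FROM products WHERE price < 337.78)

Execution result:
id | product_id
7 | 1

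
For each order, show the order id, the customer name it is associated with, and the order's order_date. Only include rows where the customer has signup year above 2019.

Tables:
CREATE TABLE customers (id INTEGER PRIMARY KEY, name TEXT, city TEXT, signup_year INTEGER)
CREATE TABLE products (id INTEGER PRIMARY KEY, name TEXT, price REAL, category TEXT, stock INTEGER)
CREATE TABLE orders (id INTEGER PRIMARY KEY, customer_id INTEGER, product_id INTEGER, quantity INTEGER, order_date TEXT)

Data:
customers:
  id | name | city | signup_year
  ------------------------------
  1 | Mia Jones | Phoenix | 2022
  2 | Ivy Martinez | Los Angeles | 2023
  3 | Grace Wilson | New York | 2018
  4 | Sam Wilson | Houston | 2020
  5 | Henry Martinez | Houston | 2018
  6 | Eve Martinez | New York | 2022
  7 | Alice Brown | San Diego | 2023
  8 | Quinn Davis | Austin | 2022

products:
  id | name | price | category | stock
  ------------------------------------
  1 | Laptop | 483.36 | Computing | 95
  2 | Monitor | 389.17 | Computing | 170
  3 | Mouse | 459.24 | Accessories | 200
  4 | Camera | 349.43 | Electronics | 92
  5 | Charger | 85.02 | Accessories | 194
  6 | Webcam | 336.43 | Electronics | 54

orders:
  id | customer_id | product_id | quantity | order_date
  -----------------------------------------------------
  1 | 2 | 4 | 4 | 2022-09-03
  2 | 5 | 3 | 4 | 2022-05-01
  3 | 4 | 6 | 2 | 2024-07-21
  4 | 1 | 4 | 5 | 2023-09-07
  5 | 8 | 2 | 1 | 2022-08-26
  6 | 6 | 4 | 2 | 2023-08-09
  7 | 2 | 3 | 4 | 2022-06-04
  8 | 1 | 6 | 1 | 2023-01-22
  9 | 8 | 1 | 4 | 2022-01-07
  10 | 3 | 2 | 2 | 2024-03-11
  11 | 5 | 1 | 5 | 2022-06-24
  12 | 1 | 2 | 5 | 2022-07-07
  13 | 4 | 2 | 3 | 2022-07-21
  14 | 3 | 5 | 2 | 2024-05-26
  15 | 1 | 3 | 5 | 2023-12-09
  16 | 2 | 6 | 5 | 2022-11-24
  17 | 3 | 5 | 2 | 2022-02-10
SELECT c.id, p.name AS customer, c.order_date FROM orders c JOIN customers p ON c.customer_id = p.id WHERE p.signup_year > 2019

Execution result:
id | customer | order_date
1 | Ivy Martinez | 2022-09-03
3 | Sam Wilson | 2024-07-21
4 | Mia Jones | 2023-09-07
5 | Quinn Davis | 2022-08-26
6 | Eve Martinez | 2023-08-09
7 | Ivy Martinez | 2022-06-04
8 | Mia Jones | 2023-01-22
9 | Quinn Davis | 2022-01-07
12 | Mia Jones | 2022-07-07
13 | Sam Wilson | 2022-07-21
15 | Mia Jones | 2023-12-09
16 | Ivy Martinez | 2022-11-24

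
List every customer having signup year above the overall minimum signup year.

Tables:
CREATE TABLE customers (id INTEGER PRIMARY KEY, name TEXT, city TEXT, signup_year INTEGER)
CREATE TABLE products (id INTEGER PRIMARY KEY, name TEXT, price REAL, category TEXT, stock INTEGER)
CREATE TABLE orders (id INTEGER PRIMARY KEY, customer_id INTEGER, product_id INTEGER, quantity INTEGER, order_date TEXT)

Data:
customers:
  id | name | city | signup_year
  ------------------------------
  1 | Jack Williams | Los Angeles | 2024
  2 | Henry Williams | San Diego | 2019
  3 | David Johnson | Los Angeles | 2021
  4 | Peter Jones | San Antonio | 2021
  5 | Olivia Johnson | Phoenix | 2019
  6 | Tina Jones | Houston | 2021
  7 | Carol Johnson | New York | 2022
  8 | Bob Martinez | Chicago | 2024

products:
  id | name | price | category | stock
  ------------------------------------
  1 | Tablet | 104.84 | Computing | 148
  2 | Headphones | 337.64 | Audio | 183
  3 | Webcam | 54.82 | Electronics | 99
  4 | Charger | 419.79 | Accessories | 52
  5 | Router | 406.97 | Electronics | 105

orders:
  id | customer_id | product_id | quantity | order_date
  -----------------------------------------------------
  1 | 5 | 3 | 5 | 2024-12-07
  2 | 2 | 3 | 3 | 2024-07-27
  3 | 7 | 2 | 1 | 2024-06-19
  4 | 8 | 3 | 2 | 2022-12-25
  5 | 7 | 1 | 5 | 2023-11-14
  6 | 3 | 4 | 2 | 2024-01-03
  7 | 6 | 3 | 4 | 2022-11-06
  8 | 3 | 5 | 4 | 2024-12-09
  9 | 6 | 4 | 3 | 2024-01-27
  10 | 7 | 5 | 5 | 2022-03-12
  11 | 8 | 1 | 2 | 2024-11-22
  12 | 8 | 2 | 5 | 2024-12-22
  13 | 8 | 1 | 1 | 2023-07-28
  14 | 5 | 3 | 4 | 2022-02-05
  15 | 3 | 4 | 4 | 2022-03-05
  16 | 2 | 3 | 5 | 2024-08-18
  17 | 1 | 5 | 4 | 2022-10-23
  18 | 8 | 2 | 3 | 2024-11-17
SELECT name, signup_year FROM customers WHERE signup_year > (SELECT MIN(signup_year) FROM customers)

Execution result:
name | signup_year
Jack Williams | 2024
David Johnson | 2021
Peter Jones | 2021
Tina Jones | 2021
Carol Johnson | 2022
Bob Martinez | 2024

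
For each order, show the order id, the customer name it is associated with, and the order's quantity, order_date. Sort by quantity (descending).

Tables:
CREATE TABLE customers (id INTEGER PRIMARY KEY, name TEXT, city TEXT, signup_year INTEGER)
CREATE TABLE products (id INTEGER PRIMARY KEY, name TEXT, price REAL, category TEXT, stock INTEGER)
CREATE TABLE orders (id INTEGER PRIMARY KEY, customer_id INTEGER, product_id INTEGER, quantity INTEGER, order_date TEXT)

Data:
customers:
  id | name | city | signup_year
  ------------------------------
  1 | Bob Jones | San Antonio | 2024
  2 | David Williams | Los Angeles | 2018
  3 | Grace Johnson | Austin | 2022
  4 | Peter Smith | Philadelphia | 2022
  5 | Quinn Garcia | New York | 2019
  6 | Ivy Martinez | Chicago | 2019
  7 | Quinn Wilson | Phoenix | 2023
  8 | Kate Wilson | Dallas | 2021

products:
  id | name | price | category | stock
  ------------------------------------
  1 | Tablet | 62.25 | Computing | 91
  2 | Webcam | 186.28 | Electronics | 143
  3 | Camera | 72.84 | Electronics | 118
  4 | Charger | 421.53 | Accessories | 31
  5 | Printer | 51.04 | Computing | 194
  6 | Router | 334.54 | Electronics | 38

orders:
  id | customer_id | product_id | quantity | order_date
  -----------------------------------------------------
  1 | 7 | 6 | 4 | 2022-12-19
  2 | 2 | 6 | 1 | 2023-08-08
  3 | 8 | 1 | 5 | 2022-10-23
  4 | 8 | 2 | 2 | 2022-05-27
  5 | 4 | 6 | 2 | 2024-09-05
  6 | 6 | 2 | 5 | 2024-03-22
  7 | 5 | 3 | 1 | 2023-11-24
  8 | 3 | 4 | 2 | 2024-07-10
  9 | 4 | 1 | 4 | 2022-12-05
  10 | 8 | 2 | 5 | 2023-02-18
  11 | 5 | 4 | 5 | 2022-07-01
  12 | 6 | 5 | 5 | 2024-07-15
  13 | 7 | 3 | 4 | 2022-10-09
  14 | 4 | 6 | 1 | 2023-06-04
SELECT c.id, p.name AS customer, c.quantity, c.order_date FROM orders c JOIN customers p ON c.customer_id = p.id ORDER BY c.quantity DESC

Execution result:
id | customer | quantity | order_date
3 | Kate Wilson | 5 | 2022-10-23
6 | Ivy Martinez | 5 | 2024-03-22
10 | Kate Wilson | 5 | 2023-02-18
11 | Quinn Garcia | 5 | 2022-07-01
12 | Ivy Martinez | 5 | 2024-07-15
1 | Quinn Wilson | 4 | 2022-12-19
9 | Peter Smith | 4 | 2022-12-05
13 | Quinn Wilson | 4 | 2022-10-09
4 | Kate Wilson | 2 | 2022-05-27
5 | Peter Smith | 2 | 2024-09-05
8 | Grace Johnson | 2 | 2024-07-10
2 | David Williams | 1 | 2023-08-08
7 | Quinn Garcia | 1 | 2023-11-24
14 | Peter Smith | 1 | 2023-06-04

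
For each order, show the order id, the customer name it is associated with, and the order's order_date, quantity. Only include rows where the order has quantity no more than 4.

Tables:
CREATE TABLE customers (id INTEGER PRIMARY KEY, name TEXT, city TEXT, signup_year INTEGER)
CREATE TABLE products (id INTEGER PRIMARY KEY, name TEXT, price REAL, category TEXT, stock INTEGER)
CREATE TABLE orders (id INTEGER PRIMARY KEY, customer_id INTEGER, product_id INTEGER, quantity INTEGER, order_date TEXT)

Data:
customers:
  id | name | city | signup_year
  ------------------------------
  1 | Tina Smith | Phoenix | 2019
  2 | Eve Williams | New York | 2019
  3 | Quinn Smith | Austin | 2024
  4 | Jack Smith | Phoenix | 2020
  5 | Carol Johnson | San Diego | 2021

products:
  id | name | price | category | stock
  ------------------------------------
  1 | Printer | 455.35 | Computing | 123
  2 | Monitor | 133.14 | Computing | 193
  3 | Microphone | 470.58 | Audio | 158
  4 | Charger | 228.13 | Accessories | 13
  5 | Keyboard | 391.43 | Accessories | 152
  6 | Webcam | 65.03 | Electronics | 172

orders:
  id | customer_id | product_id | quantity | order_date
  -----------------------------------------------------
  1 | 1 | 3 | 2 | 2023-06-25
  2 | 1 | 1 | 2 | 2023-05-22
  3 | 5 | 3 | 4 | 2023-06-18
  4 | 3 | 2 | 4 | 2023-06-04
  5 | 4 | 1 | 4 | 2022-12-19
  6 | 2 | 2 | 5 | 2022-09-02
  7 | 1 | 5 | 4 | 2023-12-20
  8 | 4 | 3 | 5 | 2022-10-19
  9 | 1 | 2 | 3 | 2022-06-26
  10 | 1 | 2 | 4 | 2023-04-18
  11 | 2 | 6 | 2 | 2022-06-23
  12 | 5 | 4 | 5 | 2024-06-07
SELECT c.id, p.name AS customer, c.order_date, c.quantity FROM orders c JOIN customers p ON c.customer_id = p.id WHERE c.quantity <= 4

Execution result:
id | customer | order_date | quantity
1 | Tina Smith | 2023-06-25 | 2
2 | Tina Smith | 2023-05-22 | 2
3 | Carol Johnson | 2023-06-18 | 4
4 | Quinn Smith | 2023-06-04 | 4
5 | Jack Smith | 2022-12-19 | 4
7 | Tina Smith | 2023-12-20 | 4
9 | Tina Smith | 2022-06-26 | 3
10 | Tina Smith | 2023-04-18 | 4
11 | Eve Williams | 2022-06-23 | 2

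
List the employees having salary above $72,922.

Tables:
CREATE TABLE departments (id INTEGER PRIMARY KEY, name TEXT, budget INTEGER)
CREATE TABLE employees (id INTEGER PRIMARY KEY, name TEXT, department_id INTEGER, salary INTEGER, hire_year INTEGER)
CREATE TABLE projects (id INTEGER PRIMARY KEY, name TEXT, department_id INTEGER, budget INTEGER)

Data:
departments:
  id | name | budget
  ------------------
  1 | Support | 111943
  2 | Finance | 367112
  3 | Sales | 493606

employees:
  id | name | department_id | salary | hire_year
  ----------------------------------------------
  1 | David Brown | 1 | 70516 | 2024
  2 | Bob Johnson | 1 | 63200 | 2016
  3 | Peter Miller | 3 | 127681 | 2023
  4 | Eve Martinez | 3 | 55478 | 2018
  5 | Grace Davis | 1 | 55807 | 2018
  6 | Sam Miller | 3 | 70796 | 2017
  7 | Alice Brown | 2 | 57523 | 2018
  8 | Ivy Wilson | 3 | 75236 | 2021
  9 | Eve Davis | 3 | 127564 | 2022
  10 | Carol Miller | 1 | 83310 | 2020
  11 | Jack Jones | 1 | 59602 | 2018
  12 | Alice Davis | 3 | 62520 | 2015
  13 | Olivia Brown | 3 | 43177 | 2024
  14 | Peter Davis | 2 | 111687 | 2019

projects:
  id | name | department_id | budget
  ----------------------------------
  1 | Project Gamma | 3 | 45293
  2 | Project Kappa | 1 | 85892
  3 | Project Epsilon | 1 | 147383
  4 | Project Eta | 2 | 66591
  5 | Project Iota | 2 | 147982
SELECT name, salary FROM employees WHERE salary > 72922

Execution result:
name | salary
Peter Miller | 127681
Ivy Wilson | 75236
Eve Davis | 127564
Carol Miller | 83310
Peter Davis | 111687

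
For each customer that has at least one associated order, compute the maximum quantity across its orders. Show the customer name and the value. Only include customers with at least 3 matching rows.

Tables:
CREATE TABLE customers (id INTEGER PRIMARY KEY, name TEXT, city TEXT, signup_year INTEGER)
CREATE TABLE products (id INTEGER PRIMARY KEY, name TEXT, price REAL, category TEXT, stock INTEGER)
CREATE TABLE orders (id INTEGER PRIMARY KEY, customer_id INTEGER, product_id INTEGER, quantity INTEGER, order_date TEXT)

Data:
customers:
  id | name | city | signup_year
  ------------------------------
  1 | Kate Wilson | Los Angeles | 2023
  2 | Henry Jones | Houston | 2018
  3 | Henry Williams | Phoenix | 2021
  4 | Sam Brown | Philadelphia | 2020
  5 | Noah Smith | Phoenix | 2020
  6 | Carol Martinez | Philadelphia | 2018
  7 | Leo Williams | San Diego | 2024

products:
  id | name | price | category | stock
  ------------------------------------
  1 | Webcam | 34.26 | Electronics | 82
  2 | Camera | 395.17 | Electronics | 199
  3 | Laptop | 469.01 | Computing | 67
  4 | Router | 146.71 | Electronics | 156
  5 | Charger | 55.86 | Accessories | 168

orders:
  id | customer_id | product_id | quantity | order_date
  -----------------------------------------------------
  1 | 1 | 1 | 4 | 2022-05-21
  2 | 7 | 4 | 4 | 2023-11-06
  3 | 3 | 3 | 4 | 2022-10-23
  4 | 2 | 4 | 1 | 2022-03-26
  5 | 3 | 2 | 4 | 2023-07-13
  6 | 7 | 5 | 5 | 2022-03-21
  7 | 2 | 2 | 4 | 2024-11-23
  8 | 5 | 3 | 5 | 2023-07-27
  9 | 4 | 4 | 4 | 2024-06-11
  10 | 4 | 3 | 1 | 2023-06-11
SELECT p.name, MAX(c.quantity) AS max_quantity FROM orders c JOIN customers p ON c.customer_id = p.id GROUP BY p.id, p.name HAVING COUNT(*) >= 3

Execution result:
(no rows)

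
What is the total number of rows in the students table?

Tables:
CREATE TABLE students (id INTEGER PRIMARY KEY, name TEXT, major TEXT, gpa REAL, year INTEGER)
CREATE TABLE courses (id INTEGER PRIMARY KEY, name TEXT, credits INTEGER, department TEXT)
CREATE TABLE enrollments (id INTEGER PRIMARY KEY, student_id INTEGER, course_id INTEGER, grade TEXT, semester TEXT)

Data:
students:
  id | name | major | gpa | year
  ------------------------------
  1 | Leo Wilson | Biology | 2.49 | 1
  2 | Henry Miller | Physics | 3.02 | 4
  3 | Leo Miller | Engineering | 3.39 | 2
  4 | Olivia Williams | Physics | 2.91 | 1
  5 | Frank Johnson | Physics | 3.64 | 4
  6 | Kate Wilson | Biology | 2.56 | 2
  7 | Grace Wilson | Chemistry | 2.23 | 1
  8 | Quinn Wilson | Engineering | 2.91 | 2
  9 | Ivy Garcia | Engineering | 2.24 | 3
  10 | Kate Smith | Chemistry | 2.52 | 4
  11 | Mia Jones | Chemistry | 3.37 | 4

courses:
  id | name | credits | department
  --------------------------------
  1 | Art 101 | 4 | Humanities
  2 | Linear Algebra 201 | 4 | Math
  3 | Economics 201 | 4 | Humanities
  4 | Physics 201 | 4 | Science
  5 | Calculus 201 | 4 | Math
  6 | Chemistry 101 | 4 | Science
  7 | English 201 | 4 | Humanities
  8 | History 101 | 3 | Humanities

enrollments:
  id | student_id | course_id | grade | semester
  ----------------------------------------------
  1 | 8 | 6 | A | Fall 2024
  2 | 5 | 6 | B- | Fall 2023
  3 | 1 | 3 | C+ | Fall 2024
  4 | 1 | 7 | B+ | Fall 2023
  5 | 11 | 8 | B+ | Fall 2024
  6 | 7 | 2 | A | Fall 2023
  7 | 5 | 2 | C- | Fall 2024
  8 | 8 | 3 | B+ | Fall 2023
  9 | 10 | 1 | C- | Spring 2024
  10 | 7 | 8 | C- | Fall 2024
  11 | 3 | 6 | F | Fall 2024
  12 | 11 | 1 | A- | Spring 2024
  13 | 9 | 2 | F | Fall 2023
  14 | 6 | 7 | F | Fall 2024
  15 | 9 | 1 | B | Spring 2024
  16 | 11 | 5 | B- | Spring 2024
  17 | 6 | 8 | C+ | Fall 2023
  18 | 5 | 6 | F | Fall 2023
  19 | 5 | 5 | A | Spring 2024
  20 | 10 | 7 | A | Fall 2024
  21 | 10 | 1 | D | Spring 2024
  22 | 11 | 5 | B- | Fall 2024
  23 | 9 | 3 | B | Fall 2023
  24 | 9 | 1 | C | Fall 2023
SELECT COUNT(*) FROM students

Execution result:
11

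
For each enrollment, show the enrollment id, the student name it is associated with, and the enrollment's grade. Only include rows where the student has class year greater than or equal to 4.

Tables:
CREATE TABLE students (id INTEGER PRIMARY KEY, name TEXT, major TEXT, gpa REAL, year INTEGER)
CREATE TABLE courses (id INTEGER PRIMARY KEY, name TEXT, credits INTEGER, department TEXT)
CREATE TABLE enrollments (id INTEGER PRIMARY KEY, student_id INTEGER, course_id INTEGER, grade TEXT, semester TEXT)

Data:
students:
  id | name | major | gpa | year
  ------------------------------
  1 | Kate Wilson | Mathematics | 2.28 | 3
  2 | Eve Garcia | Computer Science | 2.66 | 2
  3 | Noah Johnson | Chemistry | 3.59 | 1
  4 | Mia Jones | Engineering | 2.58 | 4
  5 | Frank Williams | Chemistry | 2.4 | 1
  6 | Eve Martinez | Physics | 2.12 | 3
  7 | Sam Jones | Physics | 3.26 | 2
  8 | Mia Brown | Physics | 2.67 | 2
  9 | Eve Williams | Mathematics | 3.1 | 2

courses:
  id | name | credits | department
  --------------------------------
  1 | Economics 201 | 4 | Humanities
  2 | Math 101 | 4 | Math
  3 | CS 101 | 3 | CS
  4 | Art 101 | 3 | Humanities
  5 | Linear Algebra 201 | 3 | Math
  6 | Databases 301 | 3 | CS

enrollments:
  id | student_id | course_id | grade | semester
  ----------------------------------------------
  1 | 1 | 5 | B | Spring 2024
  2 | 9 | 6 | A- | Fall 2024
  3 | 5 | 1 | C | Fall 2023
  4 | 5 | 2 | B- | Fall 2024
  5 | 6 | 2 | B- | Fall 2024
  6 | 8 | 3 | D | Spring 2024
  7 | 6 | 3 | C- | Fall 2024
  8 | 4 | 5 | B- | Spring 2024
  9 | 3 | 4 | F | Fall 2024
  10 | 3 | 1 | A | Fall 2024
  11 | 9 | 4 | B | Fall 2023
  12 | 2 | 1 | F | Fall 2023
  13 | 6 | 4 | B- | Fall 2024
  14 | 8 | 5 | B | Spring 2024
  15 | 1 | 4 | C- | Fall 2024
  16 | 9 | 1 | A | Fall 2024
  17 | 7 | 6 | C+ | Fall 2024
SELECT c.id, p.name AS student, c.grade FROM enrollments c JOIN students p ON c.student_id = p.id WHERE p.year >= 4

Execution result:
id | student | grade
8 | Mia Jones | B-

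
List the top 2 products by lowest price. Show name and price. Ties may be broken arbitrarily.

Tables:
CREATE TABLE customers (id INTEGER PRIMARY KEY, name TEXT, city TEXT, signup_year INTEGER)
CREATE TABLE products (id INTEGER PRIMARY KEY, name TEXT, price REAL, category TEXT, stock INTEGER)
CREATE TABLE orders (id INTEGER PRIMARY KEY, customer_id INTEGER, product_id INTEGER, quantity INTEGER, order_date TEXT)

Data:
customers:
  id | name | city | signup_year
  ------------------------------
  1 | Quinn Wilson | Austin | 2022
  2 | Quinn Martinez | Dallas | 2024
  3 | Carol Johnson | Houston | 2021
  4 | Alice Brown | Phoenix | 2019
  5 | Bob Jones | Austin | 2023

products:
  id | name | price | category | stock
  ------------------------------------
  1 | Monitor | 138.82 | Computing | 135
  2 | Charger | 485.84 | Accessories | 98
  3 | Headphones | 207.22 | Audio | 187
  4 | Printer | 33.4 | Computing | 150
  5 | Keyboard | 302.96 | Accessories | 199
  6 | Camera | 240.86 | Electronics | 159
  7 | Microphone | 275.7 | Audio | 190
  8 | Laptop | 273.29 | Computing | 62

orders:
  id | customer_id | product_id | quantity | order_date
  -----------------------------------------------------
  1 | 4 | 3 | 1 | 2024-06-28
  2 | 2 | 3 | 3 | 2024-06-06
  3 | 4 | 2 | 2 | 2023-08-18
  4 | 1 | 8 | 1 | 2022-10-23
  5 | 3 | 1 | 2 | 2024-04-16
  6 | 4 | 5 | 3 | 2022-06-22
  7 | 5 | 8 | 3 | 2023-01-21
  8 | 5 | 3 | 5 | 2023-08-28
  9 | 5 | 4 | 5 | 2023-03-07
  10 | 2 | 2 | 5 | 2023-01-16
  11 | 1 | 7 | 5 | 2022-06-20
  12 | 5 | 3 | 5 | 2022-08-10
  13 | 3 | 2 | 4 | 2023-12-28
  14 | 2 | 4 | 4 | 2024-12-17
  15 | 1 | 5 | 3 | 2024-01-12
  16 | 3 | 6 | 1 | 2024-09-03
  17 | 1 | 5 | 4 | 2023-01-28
SELECT name, price FROM products ORDER BY price ASC LIMIT 2

Execution result:
name | price
Printer | 33.40
Monitor | 138.82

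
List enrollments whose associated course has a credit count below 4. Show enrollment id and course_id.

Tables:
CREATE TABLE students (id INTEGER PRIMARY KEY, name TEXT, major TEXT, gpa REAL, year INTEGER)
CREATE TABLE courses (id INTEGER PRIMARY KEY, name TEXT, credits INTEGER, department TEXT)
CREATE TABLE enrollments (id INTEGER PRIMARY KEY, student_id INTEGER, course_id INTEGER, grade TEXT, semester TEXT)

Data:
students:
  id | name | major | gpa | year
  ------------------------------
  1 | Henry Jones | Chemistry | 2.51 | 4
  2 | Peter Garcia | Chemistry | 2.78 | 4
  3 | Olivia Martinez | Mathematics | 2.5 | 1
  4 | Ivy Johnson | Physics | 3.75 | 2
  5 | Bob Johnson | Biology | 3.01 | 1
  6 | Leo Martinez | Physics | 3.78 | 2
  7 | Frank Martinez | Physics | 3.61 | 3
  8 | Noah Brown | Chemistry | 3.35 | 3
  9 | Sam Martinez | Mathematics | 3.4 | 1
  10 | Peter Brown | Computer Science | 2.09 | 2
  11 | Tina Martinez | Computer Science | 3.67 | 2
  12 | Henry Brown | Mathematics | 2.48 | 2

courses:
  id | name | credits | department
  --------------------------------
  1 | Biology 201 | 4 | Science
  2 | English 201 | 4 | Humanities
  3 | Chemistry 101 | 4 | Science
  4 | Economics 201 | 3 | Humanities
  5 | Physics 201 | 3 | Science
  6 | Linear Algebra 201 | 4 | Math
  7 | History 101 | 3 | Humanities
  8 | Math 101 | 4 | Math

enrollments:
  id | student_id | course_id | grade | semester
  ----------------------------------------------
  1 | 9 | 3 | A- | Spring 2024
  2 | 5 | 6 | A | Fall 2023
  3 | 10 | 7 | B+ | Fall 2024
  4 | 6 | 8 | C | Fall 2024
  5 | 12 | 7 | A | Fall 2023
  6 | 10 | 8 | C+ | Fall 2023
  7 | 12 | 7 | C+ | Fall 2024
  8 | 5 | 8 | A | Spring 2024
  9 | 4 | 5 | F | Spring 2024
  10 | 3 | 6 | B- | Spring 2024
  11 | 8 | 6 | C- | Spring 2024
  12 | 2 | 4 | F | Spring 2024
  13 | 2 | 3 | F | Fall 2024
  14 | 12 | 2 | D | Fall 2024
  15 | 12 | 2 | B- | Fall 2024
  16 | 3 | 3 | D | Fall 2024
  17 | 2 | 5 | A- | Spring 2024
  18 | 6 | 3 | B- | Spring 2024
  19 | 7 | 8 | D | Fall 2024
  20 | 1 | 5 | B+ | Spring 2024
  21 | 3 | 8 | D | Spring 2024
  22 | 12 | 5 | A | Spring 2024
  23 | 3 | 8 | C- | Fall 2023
SELECT id, course_id FROM enrollments WHERE course_id IN (SELECT id FROM courses WHERE credits < 4)

Execution result:
id | course_id
3 | 7
5 | 7
7 | 7
9 | 5
12 | 4
17 | 5
20 | 5
22 | 5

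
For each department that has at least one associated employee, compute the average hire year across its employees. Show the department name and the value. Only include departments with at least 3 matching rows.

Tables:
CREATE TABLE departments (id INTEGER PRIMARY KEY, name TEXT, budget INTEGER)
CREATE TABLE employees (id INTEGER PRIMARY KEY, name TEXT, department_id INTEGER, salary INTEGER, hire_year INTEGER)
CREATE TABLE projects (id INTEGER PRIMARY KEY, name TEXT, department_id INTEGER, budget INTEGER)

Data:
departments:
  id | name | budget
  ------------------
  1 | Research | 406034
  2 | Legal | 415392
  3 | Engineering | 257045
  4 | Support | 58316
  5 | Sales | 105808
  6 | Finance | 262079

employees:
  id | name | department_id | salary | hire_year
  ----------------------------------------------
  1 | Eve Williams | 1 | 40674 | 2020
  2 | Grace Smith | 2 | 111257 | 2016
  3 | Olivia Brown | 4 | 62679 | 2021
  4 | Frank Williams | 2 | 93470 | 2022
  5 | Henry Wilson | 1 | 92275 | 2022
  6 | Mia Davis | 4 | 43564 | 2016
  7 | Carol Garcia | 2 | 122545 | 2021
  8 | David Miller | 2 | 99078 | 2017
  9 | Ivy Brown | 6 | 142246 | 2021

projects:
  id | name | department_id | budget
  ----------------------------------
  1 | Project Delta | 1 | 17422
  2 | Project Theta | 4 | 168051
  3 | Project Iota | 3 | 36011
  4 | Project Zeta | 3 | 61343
SELECT p.name, AVG(c.hire_year) AS avg_hire_year FROM employees c JOIN departments p ON c.department_id = p.id GROUP BY p.id, p.name HAVING COUNT(*) >= 3

Execution result:
name | avg_hire_year
Legal | 2019.00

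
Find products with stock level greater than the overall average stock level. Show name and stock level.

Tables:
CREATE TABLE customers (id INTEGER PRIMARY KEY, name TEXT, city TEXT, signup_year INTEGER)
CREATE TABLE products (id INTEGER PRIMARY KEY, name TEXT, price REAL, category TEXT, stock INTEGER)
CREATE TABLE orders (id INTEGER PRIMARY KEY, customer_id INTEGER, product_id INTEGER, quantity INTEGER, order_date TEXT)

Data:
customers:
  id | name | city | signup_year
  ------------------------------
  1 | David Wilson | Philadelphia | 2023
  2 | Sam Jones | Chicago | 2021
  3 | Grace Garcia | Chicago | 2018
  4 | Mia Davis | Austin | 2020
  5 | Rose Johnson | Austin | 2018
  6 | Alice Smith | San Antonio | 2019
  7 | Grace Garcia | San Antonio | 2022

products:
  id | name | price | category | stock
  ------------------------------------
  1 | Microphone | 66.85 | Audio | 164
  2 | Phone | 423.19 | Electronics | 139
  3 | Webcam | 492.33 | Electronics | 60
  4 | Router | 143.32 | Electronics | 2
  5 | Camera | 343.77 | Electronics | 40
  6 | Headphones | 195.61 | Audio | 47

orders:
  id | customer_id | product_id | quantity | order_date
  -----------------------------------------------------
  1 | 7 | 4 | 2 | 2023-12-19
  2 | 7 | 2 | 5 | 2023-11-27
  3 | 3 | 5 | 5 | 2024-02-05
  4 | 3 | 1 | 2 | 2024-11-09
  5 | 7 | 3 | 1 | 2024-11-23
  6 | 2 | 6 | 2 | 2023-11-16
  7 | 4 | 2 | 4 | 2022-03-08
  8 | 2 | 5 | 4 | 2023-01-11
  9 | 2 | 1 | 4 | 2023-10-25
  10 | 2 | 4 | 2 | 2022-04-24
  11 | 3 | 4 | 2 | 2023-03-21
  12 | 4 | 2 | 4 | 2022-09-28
SELECT name, stock FROM products WHERE stock > (SELECT AVG(stock) FROM products)

Execution result:
name | stock
Microphone | 164
Phone | 139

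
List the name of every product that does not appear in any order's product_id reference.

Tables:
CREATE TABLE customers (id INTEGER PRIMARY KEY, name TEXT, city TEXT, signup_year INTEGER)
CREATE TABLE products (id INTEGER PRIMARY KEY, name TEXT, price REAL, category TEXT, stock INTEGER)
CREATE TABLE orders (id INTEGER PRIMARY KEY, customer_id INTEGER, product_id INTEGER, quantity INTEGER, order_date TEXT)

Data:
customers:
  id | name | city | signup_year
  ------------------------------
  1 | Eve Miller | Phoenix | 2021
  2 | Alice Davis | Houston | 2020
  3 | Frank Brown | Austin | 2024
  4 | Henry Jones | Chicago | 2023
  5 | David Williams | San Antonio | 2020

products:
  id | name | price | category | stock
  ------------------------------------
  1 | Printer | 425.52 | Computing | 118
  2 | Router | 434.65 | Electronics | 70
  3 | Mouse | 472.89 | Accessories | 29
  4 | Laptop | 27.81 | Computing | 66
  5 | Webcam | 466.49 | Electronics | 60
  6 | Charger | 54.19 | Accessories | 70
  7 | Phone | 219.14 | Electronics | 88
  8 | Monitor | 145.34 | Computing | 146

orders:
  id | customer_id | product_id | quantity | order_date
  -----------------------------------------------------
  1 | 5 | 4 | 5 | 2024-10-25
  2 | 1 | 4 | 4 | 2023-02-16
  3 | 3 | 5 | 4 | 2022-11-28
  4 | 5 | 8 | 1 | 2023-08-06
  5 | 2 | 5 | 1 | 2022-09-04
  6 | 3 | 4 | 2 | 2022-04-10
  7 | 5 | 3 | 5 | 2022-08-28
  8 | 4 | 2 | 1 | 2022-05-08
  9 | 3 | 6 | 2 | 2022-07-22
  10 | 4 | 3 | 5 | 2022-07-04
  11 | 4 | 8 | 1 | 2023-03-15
SELECT p.name FROM products p LEFT JOIN orders c ON c.product_id = p.id WHERE c.id IS NULL

Execution result:
name
Printer
Phone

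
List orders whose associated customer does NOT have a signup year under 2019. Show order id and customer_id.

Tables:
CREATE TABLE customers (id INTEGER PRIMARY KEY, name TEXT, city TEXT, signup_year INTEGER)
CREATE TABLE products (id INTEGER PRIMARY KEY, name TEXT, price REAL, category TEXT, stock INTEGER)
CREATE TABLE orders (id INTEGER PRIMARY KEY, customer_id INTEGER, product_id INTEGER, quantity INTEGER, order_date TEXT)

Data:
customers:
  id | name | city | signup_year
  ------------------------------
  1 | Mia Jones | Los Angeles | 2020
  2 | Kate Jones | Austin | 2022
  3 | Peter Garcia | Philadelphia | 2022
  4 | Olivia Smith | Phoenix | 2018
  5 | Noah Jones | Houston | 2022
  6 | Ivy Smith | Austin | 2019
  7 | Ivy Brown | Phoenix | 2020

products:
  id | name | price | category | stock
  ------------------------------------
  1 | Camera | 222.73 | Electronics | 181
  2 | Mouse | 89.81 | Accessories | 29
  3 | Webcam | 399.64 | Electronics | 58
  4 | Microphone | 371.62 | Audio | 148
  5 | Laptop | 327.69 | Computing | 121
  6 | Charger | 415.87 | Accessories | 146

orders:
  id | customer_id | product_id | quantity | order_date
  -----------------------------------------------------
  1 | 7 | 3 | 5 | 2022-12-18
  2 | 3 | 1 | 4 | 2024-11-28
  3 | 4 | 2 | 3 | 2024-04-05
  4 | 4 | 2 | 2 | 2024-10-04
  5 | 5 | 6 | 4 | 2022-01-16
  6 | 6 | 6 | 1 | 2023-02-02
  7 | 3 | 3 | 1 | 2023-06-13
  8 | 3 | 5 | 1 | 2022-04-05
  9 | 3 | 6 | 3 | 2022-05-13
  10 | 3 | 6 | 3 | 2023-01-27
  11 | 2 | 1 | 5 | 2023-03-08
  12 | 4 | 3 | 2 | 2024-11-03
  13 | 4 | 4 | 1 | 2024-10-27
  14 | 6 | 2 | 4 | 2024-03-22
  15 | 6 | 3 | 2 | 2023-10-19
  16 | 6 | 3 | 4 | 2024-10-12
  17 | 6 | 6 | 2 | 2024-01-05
SELECT id, customer_id FROM orders WHERE customer_id NOT IN (SELECT id FROM customers WHERE signup_year < 2019)

Execution result:
id | customer_id
1 | 7
2 | 3
5 | 5
6 | 6
7 | 3
8 | 3
9 | 3
10 | 3
11 | 2
14 | 6
15 | 6
16 | 6
17 | 6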